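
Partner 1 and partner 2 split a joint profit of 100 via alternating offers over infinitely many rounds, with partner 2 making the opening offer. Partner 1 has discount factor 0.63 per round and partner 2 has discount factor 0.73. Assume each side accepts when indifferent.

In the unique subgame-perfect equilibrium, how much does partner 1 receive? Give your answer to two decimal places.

In a stationary SPE each proposer offers the other exactly their discounted continuation value.
If partner 2 keeps x when proposing and partner 1 keeps y when proposing, then x = 100 − 0.63y and y = 100 − 0.73x.
Solving: x = 100(1 − 0.63) / (1 − 0.73·0.63) = 37 / 0.5401 ≈ 68.5058.
Partner 1 gets 100 − 68.5058 ≈ 31.4942.

31.49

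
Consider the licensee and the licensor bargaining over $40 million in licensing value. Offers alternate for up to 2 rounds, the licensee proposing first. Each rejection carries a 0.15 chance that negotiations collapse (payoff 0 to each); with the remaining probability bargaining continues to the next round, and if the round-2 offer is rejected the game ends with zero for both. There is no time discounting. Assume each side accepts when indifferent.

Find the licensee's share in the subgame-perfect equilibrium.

Round 2 (the licensor proposes): the licensee will accept anything ≥ 0, so the licensor offers 0 and keeps 40.
Round 1 (the licensee proposes): rejecting gives the licensor an expected 0.85 × 40 = 34. The licensee offers 34 and keeps 40 − 34 = 6.

6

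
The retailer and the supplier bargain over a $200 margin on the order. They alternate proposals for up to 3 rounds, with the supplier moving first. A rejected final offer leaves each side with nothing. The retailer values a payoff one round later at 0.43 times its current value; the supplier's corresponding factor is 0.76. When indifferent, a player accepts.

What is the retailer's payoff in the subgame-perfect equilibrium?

20.64

Work backward from the last round.
Round 3 (the supplier proposes): the retailer will accept anything ≥ 0, so the supplier offers 0 and keeps 200.
Round 2 (the retailer proposes): the supplier can get 200 next round, worth 0.76 × 200 = 152 now. The retailer offers 152 and keeps 200 − 152 = 48.
Round 1 (the supplier proposes): the retailer can get 48 next round, worth 0.43 × 48 = 20.64 now, so the supplier offers 20.64, keeping 179.36.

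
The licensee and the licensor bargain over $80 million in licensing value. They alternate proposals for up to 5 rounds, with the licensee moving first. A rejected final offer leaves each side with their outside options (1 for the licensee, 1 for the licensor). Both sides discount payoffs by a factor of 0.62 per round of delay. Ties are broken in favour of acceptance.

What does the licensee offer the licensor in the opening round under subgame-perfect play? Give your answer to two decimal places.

26.24

Round 5 (the licensee proposes): the licensor gets 1 if talks fail, so the licensee offers 1 and keeps 79.
Round 4 (the licensor proposes): the licensee can get 79 next round, worth 0.62 × 79 = 48.98 now. The licensor offers 48.98 and keeps 80 − 48.98 = 31.02.
Round 3 (the licensee proposes): the licensor can get 31.02 next round, worth 0.62 × 31.02 = 19.2324 now, so the licensee offers 19.2324, keeping 60.7676.
Round 2 (the licensor proposes): the licensee can get 60.7676 next round, worth 0.62 × 60.7676 = 37.675912 now; the licensor offers that and keeps 42.324088.
Round 1 (the licensee proposes): the licensor can get 42.324088 next round, worth 0.62 × 42.324088 = 26.24093456 now. The licensee offers 26.24093456 and keeps 80 − 26.24093456 = 53.75906544.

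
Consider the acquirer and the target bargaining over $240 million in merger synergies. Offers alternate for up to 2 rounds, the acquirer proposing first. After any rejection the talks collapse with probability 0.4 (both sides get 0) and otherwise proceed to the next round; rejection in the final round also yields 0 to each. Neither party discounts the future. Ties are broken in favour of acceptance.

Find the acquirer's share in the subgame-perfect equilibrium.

Round 2 (the target proposes): rejection yields 0 for the acquirer; the target offers 0 and keeps 240.
Round 1 (the acquirer proposes): rejecting gives the target an expected 0.6 × 240 = 144; the acquirer offers that and keeps 96.

96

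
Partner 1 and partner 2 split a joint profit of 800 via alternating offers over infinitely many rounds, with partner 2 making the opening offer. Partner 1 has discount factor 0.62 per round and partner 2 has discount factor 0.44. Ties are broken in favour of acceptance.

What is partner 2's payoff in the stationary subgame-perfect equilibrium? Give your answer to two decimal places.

418.04

When partner 2 proposes, partner 1 accepts any offer worth at least 0.62 times what partner 1 would get by proposing next round; and vice versa.
This gives x = 800 − 0.62y and y = 800 − 0.44x, where x and y are each side's share when it proposes.
Hence (1 − 0.62·0.44)x = 800(1 − 0.62), i.e. 0.7272·x = 304.
x ≈ 418.0418; partner 1's share is 800 − x ≈ 381.9582.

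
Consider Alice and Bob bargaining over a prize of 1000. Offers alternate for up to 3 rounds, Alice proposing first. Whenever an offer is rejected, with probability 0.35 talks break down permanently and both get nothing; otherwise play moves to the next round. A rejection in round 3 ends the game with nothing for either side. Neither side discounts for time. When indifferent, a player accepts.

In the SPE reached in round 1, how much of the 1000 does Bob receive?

227.5

By backward induction:
Round 3 (Alice proposes): Bob will accept anything ≥ 0, so Alice offers 0 and keeps 1000.
Round 2 (Bob proposes): rejecting gives Alice an expected 0.65 × 1000 = 650; Bob offers that and keeps 350.
Round 1 (Alice proposes): rejecting gives Bob an expected 0.65 × 350 = 227.5; Alice offers that and keeps 772.5.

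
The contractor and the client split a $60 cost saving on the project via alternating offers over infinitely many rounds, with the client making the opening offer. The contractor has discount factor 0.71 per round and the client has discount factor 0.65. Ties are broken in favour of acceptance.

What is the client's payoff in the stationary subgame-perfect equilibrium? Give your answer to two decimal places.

Let x be the client's share when the client proposes and y be the contractor's share when the contractor proposes.
The contractor accepts iff offered ≥ 0.71·y, so x = 60 − 0.71y. Symmetrically y = 60 − 0.65x.
Substituting: x = 60 − 0.71(60 − 0.65x), giving x(1 − 0.65·0.71) = 60(1 − 0.71).
So x = 60 × 0.29 / 0.5385 ≈ 32.3120, and the contractor receives 60 − x ≈ 27.6880.

32.31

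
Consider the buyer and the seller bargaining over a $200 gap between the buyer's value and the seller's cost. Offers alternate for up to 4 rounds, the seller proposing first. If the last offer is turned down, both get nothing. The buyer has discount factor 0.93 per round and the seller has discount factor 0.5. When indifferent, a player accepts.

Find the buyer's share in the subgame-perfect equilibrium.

179.49

Solve by backward induction from round 4.
Round 4 (the buyer proposes): the seller will accept anything ≥ 0, so the buyer offers 0 and keeps 200.
Round 3 (the seller proposes): the buyer can get 200 next round, worth 0.93 × 200 = 186 now, so the seller offers 186, keeping 14.
Round 2 (the buyer proposes): the seller can get 14 next round, worth 0.5 × 14 = 7 now. The buyer offers 7 and keeps 200 − 7 = 193.
Round 1 (the seller proposes): the buyer can get 193 next round, worth 0.93 × 193 = 179.49 now. The seller offers 179.49 and keeps 200 − 179.49 = 20.51.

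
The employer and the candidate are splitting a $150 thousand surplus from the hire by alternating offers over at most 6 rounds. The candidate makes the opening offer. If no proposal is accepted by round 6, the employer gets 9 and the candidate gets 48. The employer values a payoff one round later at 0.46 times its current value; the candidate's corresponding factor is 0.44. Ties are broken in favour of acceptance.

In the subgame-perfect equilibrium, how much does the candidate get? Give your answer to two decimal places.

By backward induction:
Round 6 (the employer proposes): the candidate gets 48 if talks fail, so the employer offers 48 and keeps 102.
Round 5 (the candidate proposes): the employer can get 102 next round, worth 0.46 × 102 = 46.92 now; the candidate offers that and keeps 103.08.
Round 4 (the employer proposes): the candidate can get 103.08 next round, worth 0.44 × 103.08 = 45.3552 now, so the employer offers 45.3552, keeping 104.6448.
Round 3 (the candidate proposes): the employer can get 104.6448 next round, worth 0.46 × 104.6448 = 48.136608 now. The candidate offers 48.136608 and keeps 150 − 48.136608 = 101.863392.
Round 2 (the employer proposes): the candidate can get 101.863392 next round, worth 0.44 × 101.863392 = 44.81989248 now; the employer offers that and keeps 105.18010752.
Round 1 (the candidate proposes): the employer can get 105.18010752 next round, worth 0.46 × 105.18010752 = 48.3828494592 now. The candidate offers 48.3828494592 and keeps 150 − 48.3828494592 = 101.6171505408.

101.62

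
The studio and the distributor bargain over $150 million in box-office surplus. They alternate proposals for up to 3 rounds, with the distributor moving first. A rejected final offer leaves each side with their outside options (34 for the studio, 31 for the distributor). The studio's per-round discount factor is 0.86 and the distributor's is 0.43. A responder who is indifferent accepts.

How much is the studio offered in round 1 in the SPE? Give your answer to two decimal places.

86.10

Round 3 (the distributor proposes): the studio gets 34 if talks fail, so the distributor offers 34 and keeps 116.
Round 2 (the studio proposes): the distributor can get 116 next round, worth 0.43 × 116 = 49.88 now; the studio offers that and keeps 100.12.
Round 1 (the distributor proposes): the studio can get 100.12 next round, worth 0.86 × 100.12 = 86.1032 now. The distributor offers 86.1032 and keeps 150 − 86.1032 = 63.8968.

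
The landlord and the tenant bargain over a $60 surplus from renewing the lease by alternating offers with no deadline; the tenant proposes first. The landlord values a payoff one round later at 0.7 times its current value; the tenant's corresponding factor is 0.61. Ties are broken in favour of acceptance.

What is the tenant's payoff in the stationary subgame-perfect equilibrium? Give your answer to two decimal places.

31.41

In a stationary SPE each proposer offers the other exactly their discounted continuation value.
If the tenant keeps x when proposing and the landlord keeps y when proposing, then x = 60 − 0.7y and y = 60 − 0.61x.
Solving: x = 60(1 − 0.7) / (1 − 0.61·0.7) = 18 / 0.573 ≈ 31.4136.
The landlord gets 60 − 31.4136 ≈ 28.5864.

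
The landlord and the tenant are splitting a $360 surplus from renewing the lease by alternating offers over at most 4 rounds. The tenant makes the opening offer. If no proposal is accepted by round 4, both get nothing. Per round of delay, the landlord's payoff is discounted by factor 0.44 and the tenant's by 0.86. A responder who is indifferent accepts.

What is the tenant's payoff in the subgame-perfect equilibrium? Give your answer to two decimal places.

Work backward from the last round.
Round 4 (the landlord proposes): the tenant will accept anything ≥ 0, so the landlord offers 0 and keeps 360.
Round 3 (the tenant proposes): the landlord can get 360 next round, worth 0.44 × 360 = 158.4 now, so the tenant offers 158.4, keeping 201.6.
Round 2 (the landlord proposes): the tenant can get 201.6 next round, worth 0.86 × 201.6 = 173.376 now. The landlord offers 173.376 and keeps 360 − 173.376 = 186.624.
Round 1 (the tenant proposes): the landlord can get 186.624 next round, worth 0.44 × 186.624 = 82.11456 now; the tenant offers that and keeps 277.88544.

277.89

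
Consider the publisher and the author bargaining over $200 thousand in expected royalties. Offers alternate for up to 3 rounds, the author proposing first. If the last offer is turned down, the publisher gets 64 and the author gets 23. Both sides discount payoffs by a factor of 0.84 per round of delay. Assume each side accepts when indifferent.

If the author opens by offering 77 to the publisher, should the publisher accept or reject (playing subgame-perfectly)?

Accept

Round 3 (the author proposes): the publisher gets 64 if talks fail, so the author offers 64 and keeps 136.
Round 2 (the publisher proposes): the author can get 136 next round, worth 0.84 × 136 = 114.24 now; the publisher offers that and keeps 85.76.
So by rejecting in round 1, the publisher gets 85.76 next round, worth 0.84 × 85.76 = 72.0384 now.
Offer 77 ≥ 72.0384, so the publisher accepts.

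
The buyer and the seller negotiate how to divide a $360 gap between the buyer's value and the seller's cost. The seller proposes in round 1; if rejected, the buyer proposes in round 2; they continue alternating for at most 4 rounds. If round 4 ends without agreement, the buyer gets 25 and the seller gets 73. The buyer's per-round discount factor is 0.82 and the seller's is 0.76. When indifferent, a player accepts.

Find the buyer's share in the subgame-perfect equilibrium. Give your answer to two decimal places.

Round 4 (the buyer proposes): the seller gets 73 if talks fail, so the buyer offers 73 and keeps 287.
Round 3 (the seller proposes): the buyer can get 287 next round, worth 0.82 × 287 = 235.34 now; the seller offers that and keeps 124.66.
Round 2 (the buyer proposes): the seller can get 124.66 next round, worth 0.76 × 124.66 = 94.7416 now, so the buyer offers 94.7416, keeping 265.2584.
Round 1 (the seller proposes): the buyer can get 265.2584 next round, worth 0.82 × 265.2584 = 217.511888 now. The seller offers 217.511888 and keeps 360 − 217.511888 = 142.488112.

217.51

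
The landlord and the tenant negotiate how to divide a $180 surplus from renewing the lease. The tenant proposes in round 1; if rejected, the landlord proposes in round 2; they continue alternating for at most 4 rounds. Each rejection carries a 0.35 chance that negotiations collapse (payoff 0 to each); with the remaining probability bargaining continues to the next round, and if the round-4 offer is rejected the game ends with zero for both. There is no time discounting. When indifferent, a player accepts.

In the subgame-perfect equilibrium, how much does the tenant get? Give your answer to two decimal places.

Round 4 (the landlord proposes): the tenant will accept anything ≥ 0, so the landlord offers 0 and keeps 180.
Round 3 (the tenant proposes): rejecting gives the landlord an expected 0.65 × 180 = 117. The tenant offers 117 and keeps 180 − 117 = 63.
Round 2 (the landlord proposes): rejecting gives the tenant an expected 0.65 × 63 = 40.95. The landlord offers 40.95 and keeps 180 − 40.95 = 139.05.
Round 1 (the tenant proposes): rejecting gives the landlord an expected 0.65 × 139.05 = 90.3825. The tenant offers 90.3825 and keeps 180 − 90.3825 = 89.6175.

89.62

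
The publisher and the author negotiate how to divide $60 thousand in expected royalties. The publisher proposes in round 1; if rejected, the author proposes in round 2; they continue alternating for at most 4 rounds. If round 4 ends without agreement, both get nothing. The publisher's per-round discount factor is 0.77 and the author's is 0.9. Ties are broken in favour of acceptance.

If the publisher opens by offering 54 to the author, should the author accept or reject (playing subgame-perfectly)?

Round 4 (the author proposes): the publisher will accept anything ≥ 0, so the author offers 0 and keeps 60.
Round 3 (the publisher proposes): the author can get 60 next round, worth 0.9 × 60 = 54 now; the publisher offers that and keeps 6.
Round 2 (the author proposes): the publisher can get 6 next round, worth 0.77 × 6 = 4.62 now. The author offers 4.62 and keeps 60 − 4.62 = 55.38.
So by rejecting in round 1, the author gets 55.38 next round, worth 0.9 × 55.38 = 49.842 now.
Offer 54 ≥ 49.842, so the author accepts.

Accept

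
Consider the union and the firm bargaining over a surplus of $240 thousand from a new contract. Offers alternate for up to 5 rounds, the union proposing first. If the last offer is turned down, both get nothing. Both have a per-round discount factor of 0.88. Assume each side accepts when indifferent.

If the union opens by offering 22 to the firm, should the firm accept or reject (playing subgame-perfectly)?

Reject

Round 5 (the union proposes): the firm will accept anything ≥ 0, so the union offers 0 and keeps 240.
Round 4 (the firm proposes): the union can get 240 next round, worth 0.88 × 240 = 211.2 now; the firm offers that and keeps 28.8.
Round 3 (the union proposes): the firm can get 28.8 next round, worth 0.88 × 28.8 = 25.344 now, so the union offers 25.344, keeping 214.656.
Round 2 (the firm proposes): the union can get 214.656 next round, worth 0.88 × 214.656 = 188.89728 now. The firm offers 188.89728 and keeps 240 − 188.89728 = 51.10272.
So by rejecting in round 1, the firm gets 51.10272 next round, worth 0.88 × 51.10272 = 44.9703936 now.
Offer 22 < 44.9703936, so the firm rejects.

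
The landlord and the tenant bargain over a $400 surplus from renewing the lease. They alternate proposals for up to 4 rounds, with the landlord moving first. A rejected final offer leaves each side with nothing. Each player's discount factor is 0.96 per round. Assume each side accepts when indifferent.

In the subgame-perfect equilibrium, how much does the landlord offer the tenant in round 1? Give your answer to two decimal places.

Round 4 (the tenant proposes): the landlord will accept anything ≥ 0, so the tenant offers 0 and keeps 400.
Round 3 (the landlord proposes): the tenant can get 400 next round, worth 0.96 × 400 = 384 now, so the landlord offers 384, keeping 16.
Round 2 (the tenant proposes): the landlord can get 16 next round, worth 0.96 × 16 = 15.36 now; the tenant offers that and keeps 384.64.
Round 1 (the landlord proposes): the tenant can get 384.64 next round, worth 0.96 × 384.64 = 369.2544 now, so the landlord offers 369.2544, keeping 30.7456.

369.25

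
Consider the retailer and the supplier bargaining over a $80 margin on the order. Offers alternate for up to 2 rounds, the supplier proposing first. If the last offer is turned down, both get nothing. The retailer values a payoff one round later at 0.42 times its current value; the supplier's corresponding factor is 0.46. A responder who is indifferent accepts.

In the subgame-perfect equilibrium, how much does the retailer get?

Round 2 (the retailer proposes): the supplier will accept anything ≥ 0, so the retailer offers 0 and keeps 80.
Round 1 (the supplier proposes): the retailer can get 80 next round, worth 0.42 × 80 = 33.6 now, so the supplier offers 33.6, keeping 46.4.

33.6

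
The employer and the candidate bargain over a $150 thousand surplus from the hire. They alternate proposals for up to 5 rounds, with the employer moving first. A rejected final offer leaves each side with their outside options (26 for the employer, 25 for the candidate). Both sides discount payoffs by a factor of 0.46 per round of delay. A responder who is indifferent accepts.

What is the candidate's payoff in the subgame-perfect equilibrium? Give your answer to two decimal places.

Round 5 (the employer proposes): the candidate gets 25 if talks fail, so the employer offers 25 and keeps 125.
Round 4 (the candidate proposes): the employer can get 125 next round, worth 0.46 × 125 = 57.5 now, so the candidate offers 57.5, keeping 92.5.
Round 3 (the employer proposes): the candidate can get 92.5 next round, worth 0.46 × 92.5 = 42.55 now. The employer offers 42.55 and keeps 150 − 42.55 = 107.45.
Round 2 (the candidate proposes): the employer can get 107.45 next round, worth 0.46 × 107.45 = 49.427 now, so the candidate offers 49.427, keeping 100.573.
Round 1 (the employer proposes): the candidate can get 100.573 next round, worth 0.46 × 100.573 = 46.26358 now. The employer offers 46.26358 and keeps 150 − 46.26358 = 103.73642.

46.26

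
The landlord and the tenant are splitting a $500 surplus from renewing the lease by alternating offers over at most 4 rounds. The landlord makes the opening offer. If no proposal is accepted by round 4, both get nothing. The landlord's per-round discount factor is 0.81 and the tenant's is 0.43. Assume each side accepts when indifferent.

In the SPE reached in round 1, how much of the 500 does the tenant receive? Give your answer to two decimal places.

By backward induction:
Round 4 (the tenant proposes): rejection yields 0 for the landlord; the tenant offers 0 and keeps 500.
Round 3 (the landlord proposes): the tenant can get 500 next round, worth 0.43 × 500 = 215 now. The landlord offers 215 and keeps 500 − 215 = 285.
Round 2 (the tenant proposes): the landlord can get 285 next round, worth 0.81 × 285 = 230.85 now; the tenant offers that and keeps 269.15.
Round 1 (the landlord proposes): the tenant can get 269.15 next round, worth 0.43 × 269.15 = 115.7345 now; the landlord offers that and keeps 384.2655.

115.73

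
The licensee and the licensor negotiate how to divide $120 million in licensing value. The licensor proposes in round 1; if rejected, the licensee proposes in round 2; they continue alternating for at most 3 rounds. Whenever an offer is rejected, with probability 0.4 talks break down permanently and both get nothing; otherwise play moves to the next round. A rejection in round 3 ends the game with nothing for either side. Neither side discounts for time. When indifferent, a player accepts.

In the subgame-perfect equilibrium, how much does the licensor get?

Round 3 (the licensor proposes): rejection yields 0 for the licensee; the licensor offers 0 and keeps 120.
Round 2 (the licensee proposes): rejecting gives the licensor an expected 0.6 × 120 = 72; the licensee offers that and keeps 48.
Round 1 (the licensor proposes): rejecting gives the licensee an expected 0.6 × 48 = 28.8. The licensor offers 28.8 and keeps 120 − 28.8 = 91.2.

91.2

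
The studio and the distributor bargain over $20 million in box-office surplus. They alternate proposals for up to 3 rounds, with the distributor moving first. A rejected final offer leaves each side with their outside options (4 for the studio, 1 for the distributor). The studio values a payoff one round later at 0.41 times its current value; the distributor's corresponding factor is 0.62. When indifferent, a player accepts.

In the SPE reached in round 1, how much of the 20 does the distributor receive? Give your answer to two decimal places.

Round 3 (the distributor proposes): the studio gets 4 if talks fail, so the distributor offers 4 and keeps 16.
Round 2 (the studio proposes): the distributor can get 16 next round, worth 0.62 × 16 = 9.92 now. The studio offers 9.92 and keeps 20 − 9.92 = 10.08.
Round 1 (the distributor proposes): the studio can get 10.08 next round, worth 0.41 × 10.08 = 4.1328 now. The distributor offers 4.1328 and keeps 20 − 4.1328 = 15.8672.

15.87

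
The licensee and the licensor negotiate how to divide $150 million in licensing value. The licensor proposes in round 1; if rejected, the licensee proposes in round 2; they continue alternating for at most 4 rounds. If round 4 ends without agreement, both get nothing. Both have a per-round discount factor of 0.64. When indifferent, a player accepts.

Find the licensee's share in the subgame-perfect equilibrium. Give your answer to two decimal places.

Round 4 (the licensee proposes): the licensor will accept anything ≥ 0, so the licensee offers 0 and keeps 150.
Round 3 (the licensor proposes): the licensee can get 150 next round, worth 0.64 × 150 = 96 now, so the licensor offers 96, keeping 54.
Round 2 (the licensee proposes): the licensor can get 54 next round, worth 0.64 × 54 = 34.56 now. The licensee offers 34.56 and keeps 150 − 34.56 = 115.44.
Round 1 (the licensor proposes): the licensee can get 115.44 next round, worth 0.64 × 115.44 = 73.8816 now. The licensor offers 73.8816 and keeps 150 − 73.8816 = 76.1184.

73.88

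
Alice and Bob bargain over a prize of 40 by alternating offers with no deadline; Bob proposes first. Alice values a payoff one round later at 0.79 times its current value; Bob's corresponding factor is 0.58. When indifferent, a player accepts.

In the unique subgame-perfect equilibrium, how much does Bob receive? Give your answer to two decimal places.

In a stationary SPE each proposer offers the other exactly their discounted continuation value.
If Bob keeps x when proposing and Alice keeps y when proposing, then x = 40 − 0.79y and y = 40 − 0.58x.
Solving: x = 40(1 − 0.79) / (1 − 0.58·0.79) = 8.4 / 0.5418 ≈ 15.5039.
Alice gets 40 − 15.5039 ≈ 24.4961.

15.50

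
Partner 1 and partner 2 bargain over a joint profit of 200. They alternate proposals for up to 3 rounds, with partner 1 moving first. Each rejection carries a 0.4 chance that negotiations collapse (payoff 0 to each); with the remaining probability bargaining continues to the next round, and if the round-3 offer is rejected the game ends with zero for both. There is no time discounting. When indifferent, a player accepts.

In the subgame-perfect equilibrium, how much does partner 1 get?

Round 3 (partner 1 proposes): partner 2 will accept anything ≥ 0, so partner 1 offers 0 and keeps 200.
Round 2 (partner 2 proposes): rejecting gives partner 1 an expected 0.6 × 200 = 120, so partner 2 offers 120, keeping 80.
Round 1 (partner 1 proposes): rejecting gives partner 2 an expected 0.6 × 80 = 48. Partner 1 offers 48 and keeps 200 − 48 = 152.

152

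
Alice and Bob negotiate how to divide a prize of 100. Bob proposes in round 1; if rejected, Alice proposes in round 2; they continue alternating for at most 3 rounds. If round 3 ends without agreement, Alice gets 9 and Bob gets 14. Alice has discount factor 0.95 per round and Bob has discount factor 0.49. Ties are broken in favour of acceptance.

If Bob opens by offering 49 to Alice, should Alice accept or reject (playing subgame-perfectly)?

Reject

Round 3 (Bob proposes): Alice gets 9 if talks fail, so Bob offers 9 and keeps 91.
Round 2 (Alice proposes): Bob can get 91 next round, worth 0.49 × 91 = 44.59 now, so Alice offers 44.59, keeping 55.41.
So by rejecting in round 1, Alice gets 55.41 next round, worth 0.95 × 55.41 = 52.6395 now.
Offer 49 < 52.6395, so Alice rejects.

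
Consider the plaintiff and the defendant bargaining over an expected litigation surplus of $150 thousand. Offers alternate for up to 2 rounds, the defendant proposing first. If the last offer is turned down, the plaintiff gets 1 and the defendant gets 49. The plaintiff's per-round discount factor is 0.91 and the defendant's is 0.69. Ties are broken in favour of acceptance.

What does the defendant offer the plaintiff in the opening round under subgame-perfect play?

91.91

Work backward from the last round.
Round 2 (the plaintiff proposes): the defendant gets 49 if talks fail, so the plaintiff offers 49 and keeps 101.
Round 1 (the defendant proposes): the plaintiff can get 101 next round, worth 0.91 × 101 = 91.91 now; the defendant offers that and keeps 58.09.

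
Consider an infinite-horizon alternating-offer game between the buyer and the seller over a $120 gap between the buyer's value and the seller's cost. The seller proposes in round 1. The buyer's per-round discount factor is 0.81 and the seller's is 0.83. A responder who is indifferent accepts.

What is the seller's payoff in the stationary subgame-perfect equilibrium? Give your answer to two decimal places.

69.58

Let x be the seller's share when the seller proposes and y be the buyer's share when the buyer proposes.
The buyer accepts iff offered ≥ 0.81·y, so x = 120 − 0.81y. Symmetrically y = 120 − 0.83x.
Substituting: x = 120 − 0.81(120 − 0.83x), giving x(1 − 0.83·0.81) = 120(1 − 0.81).
So x = 120 × 0.19 / 0.3277 ≈ 69.5758, and the buyer receives 120 − x ≈ 50.4242.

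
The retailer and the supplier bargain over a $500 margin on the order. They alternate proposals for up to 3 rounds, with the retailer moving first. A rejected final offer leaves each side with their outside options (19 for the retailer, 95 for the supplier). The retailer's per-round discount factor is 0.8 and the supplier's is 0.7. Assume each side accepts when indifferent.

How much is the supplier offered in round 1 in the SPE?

123.2

Round 3 (the retailer proposes): the supplier gets 95 if talks fail, so the retailer offers 95 and keeps 405.
Round 2 (the supplier proposes): the retailer can get 405 next round, worth 0.8 × 405 = 324 now; the supplier offers that and keeps 176.
Round 1 (the retailer proposes): the supplier can get 176 next round, worth 0.7 × 176 = 123.2 now, so the retailer offers 123.2, keeping 376.8.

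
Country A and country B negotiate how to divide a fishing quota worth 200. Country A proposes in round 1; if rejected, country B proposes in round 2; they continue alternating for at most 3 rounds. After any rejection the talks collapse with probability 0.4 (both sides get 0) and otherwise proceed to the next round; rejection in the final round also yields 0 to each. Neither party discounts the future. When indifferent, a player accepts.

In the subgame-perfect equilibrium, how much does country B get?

Round 3 (country A proposes): rejection yields 0 for country B; country A offers 0 and keeps 200.
Round 2 (country B proposes): rejecting gives country A an expected 0.6 × 200 = 120, so country B offers 120, keeping 80.
Round 1 (country A proposes): rejecting gives country B an expected 0.6 × 80 = 48, so country A offers 48, keeping 152.

48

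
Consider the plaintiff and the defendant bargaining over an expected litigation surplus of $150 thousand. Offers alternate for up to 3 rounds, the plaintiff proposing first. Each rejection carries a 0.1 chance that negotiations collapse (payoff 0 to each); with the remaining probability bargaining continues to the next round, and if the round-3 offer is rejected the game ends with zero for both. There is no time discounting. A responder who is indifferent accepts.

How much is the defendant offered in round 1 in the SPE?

13.5

Round 3 (the plaintiff proposes): rejection yields 0 for the defendant; the plaintiff offers 0 and keeps 150.
Round 2 (the defendant proposes): rejecting gives the plaintiff an expected 0.9 × 150 = 135. The defendant offers 135 and keeps 150 − 135 = 15.
Round 1 (the plaintiff proposes): rejecting gives the defendant an expected 0.9 × 15 = 13.5. The plaintiff offers 13.5 and keeps 150 − 13.5 = 136.5.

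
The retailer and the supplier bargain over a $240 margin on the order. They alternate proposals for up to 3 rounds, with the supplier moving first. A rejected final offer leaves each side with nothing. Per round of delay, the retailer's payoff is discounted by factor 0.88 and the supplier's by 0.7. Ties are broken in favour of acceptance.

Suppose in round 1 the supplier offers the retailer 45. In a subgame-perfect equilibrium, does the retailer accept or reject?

Round 3 (the supplier proposes): the retailer will accept anything ≥ 0, so the supplier offers 0 and keeps 240.
Round 2 (the retailer proposes): the supplier can get 240 next round, worth 0.7 × 240 = 168 now. The retailer offers 168 and keeps 240 − 168 = 72.
So by rejecting in round 1, the retailer gets 72 next round, worth 0.88 × 72 = 63.36 now.
Offer 45 < 63.36, so the retailer rejects.

Reject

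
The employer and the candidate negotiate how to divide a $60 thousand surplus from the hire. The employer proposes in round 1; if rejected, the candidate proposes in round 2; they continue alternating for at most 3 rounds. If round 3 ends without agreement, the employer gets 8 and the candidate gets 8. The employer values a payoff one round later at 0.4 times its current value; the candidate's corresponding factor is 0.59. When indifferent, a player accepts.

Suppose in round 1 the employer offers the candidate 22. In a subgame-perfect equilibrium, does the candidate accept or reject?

Reject

Work out the candidate's continuation value if the offer is rejected.
Round 3 (the employer proposes): the candidate gets 8 if talks fail, so the employer offers 8 and keeps 52.
Round 2 (the candidate proposes): the employer can get 52 next round, worth 0.4 × 52 = 20.8 now. The candidate offers 20.8 and keeps 60 − 20.8 = 39.2.
So by rejecting in round 1, the candidate gets 39.2 next round, worth 0.59 × 39.2 = 23.128 now.
Offer 22 < 23.128, so the candidate rejects.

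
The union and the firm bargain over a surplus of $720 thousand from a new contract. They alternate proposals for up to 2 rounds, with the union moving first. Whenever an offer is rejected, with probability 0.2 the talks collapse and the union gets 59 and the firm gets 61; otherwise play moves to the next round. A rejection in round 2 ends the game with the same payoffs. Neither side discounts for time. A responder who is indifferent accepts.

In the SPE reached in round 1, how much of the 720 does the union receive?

179

By backward induction:
Round 2 (the firm proposes): the union gets 59 if talks fail, so the firm offers 59 and keeps 661.
Round 1 (the union proposes): rejecting gives the firm an expected 0.8 × 661 + 0.2 × 61 = 541; the union offers that and keeps 179.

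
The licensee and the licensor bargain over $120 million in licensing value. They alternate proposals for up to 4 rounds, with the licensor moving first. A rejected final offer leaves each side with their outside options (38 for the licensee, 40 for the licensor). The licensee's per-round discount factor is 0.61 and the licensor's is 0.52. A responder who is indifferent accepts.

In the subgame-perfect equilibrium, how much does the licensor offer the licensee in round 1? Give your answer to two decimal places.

50.62

Round 4 (the licensee proposes): the licensor gets 40 if talks fail, so the licensee offers 40 and keeps 80.
Round 3 (the licensor proposes): the licensee can get 80 next round, worth 0.61 × 80 = 48.8 now. The licensor offers 48.8 and keeps 120 − 48.8 = 71.2.
Round 2 (the licensee proposes): the licensor can get 71.2 next round, worth 0.52 × 71.2 = 37.024 now, so the licensee offers 37.024, keeping 82.976.
Round 1 (the licensor proposes): the licensee can get 82.976 next round, worth 0.61 × 82.976 = 50.61536 now. The licensor offers 50.61536 and keeps 120 − 50.61536 = 69.38464.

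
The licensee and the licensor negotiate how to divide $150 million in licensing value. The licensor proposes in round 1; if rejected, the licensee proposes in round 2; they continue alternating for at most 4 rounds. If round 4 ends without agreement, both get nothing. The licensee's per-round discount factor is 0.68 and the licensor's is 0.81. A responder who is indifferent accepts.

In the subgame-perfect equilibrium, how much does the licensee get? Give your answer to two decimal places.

Work backward from the last round.
Round 4 (the licensee proposes): rejection yields 0 for the licensor; the licensee offers 0 and keeps 150.
Round 3 (the licensor proposes): the licensee can get 150 next round, worth 0.68 × 150 = 102 now. The licensor offers 102 and keeps 150 − 102 = 48.
Round 2 (the licensee proposes): the licensor can get 48 next round, worth 0.81 × 48 = 38.88 now. The licensee offers 38.88 and keeps 150 − 38.88 = 111.12.
Round 1 (the licensor proposes): the licensee can get 111.12 next round, worth 0.68 × 111.12 = 75.5616 now, so the licensor offers 75.5616, keeping 74.4384.

75.56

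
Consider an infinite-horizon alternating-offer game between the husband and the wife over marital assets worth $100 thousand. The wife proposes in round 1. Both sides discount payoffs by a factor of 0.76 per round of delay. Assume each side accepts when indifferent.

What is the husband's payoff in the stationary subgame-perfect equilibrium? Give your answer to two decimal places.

In a stationary SPE each proposer offers the other exactly their discounted continuation value.
If the wife keeps x when proposing and the husband keeps y when proposing, then x = 100 − 0.76y and y = 100 − 0.76x.
Solving: x = 100(1 − 0.76) / (1 − 0.76·0.76) = 24 / 0.4224 ≈ 56.8182.
The husband gets 100 − 56.8182 ≈ 43.1818.

43.18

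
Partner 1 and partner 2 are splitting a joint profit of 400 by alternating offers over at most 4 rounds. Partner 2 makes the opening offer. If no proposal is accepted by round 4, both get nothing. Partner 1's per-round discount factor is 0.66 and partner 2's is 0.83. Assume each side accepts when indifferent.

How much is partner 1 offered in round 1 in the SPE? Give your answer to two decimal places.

189.50

Round 4 (partner 1 proposes): partner 2 will accept anything ≥ 0, so partner 1 offers 0 and keeps 400.
Round 3 (partner 2 proposes): partner 1 can get 400 next round, worth 0.66 × 400 = 264 now; partner 2 offers that and keeps 136.
Round 2 (partner 1 proposes): partner 2 can get 136 next round, worth 0.83 × 136 = 112.88 now; partner 1 offers that and keeps 287.12.
Round 1 (partner 2 proposes): partner 1 can get 287.12 next round, worth 0.66 × 287.12 = 189.4992 now. Partner 2 offers 189.4992 and keeps 400 − 189.4992 = 210.5008.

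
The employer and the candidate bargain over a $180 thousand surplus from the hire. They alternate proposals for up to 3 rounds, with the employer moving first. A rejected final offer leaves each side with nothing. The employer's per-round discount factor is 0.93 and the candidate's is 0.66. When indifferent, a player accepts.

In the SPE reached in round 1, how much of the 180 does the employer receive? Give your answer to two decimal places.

171.68

Round 3 (the employer proposes): the candidate will accept anything ≥ 0, so the employer offers 0 and keeps 180.
Round 2 (the candidate proposes): the employer can get 180 next round, worth 0.93 × 180 = 167.4 now, so the candidate offers 167.4, keeping 12.6.
Round 1 (the employer proposes): the candidate can get 12.6 next round, worth 0.66 × 12.6 = 8.316 now; the employer offers that and keeps 171.684.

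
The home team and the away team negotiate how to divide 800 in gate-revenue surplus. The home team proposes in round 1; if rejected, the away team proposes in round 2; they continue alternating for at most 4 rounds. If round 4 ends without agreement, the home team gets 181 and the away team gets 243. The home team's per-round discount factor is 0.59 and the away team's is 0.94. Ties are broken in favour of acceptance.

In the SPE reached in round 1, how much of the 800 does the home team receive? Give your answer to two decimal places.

168.98

Round 4 (the away team proposes): the home team gets 181 if talks fail, so the away team offers 181 and keeps 619.
Round 3 (the home team proposes): the away team can get 619 next round, worth 0.94 × 619 = 581.86 now. The home team offers 581.86 and keeps 800 − 581.86 = 218.14.
Round 2 (the away team proposes): the home team can get 218.14 next round, worth 0.59 × 218.14 = 128.7026 now. The away team offers 128.7026 and keeps 800 − 128.7026 = 671.2974.
Round 1 (the home team proposes): the away team can get 671.2974 next round, worth 0.94 × 671.2974 = 631.019556 now; the home team offers that and keeps 168.980444.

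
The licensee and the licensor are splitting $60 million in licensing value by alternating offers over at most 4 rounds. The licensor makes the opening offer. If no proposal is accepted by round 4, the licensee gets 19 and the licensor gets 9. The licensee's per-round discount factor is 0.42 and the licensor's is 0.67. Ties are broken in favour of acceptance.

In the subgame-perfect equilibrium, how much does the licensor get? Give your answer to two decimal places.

Round 4 (the licensee proposes): the licensor gets 9 if talks fail, so the licensee offers 9 and keeps 51.
Round 3 (the licensor proposes): the licensee can get 51 next round, worth 0.42 × 51 = 21.42 now. The licensor offers 21.42 and keeps 60 − 21.42 = 38.58.
Round 2 (the licensee proposes): the licensor can get 38.58 next round, worth 0.67 × 38.58 = 25.8486 now, so the licensee offers 25.8486, keeping 34.1514.
Round 1 (the licensor proposes): the licensee can get 34.1514 next round, worth 0.42 × 34.1514 = 14.343588 now; the licensor offers that and keeps 45.656412.

45.66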